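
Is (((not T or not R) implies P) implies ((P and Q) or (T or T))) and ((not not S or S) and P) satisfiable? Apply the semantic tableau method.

Initial set: {((((not T or not R) implies P) implies ((P and Q) or (T or T))) and ((not not S or S) and P))}.
((((not T or not R) implies P) implies ((P and Q) or (T or T))) and ((not not S or S) and P)): α-rule — add (((not T or not R) implies P) implies ((P and Q) or (T or T))), ((not not S or S) and P).
((not not S or S) and P): α-rule — add (not not S or S), P.
(((not T or not R) implies P) implies ((P and Q) or (T or T))): β-rule — branch into not ((not T or not R) implies P)  //  ((P and Q) or (T or T)).
  branch 1 (add not ((not T or not R) implies P)):
    not ((not T or not R) implies P): α-rule — add (not T or not R), not P.
    × closes — contains both P and not P.
  branch 2 (add ((P and Q) or (T or T))):
    (not not S or S): β-rule — branch into not not S  //  S.
      branch 2.1 (add not not S):
        not not S: drop double negation, giving S.
        ((P and Q) or (T or T)): β-rule — branch into (P and Q)  //  (T or T).
          branch 2.1.1 (add (P and Q)):
            (P and Q): α-rule — add P, Q.
            ○ open, literals {P=true, Q=true, S=true}.
          branch 2.1.2 (add (T or T)):
            (T or T): β-rule — branch into T  //  T.
              branch 2.1.2.1 (add T):
                ○ open, literals {P=true, S=true, T=true}.
              branch 2.1.2.2 (add T):
                ○ open, literals {P=true, S=true, T=true}.
      branch 2.2 (add S):
        ((P and Q) or (T or T)): β-rule — branch into (P and Q)  //  (T or T).
          branch 2.2.1 (add (P and Q)):
            (P and Q): α-rule — add P, Q.
            ○ open, literals {P=true, Q=true, S=true}.
          branch 2.2.2 (add (T or T)):
            (T or T): β-rule — branch into T  //  T.
              branch 2.2.2.1 (add T):
                ○ open, literals {P=true, S=true, T=true}.
              branch 2.2.2.2 (add T):
                ○ open, literals {P=true, S=true, T=true}.
1 branch closed, 6 open.
An open branch gives a satisfying assignment: P=true, Q=true, S=true.

Satisfiable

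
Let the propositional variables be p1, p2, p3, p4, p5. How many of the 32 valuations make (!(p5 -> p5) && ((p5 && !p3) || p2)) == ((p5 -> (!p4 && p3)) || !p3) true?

Initial set: {((!(p5 -> p5) && ((p5 && !p3) || p2)) == ((p5 -> (!p4 && p3)) || !p3))}.
((!(p5 -> p5) && ((p5 && !p3) || p2)) == ((p5 -> (!p4 && p3)) || !p3)): β-rule — branch into (!(p5 -> p5) && ((p5 && !p3) || p2)), ((p5 -> (!p4 && p3)) || !p3)  //  !(!(p5 -> p5) && ((p5 && !p3) || p2)), !((p5 -> (!p4 && p3)) || !p3).
  branch 1 (add (!(p5 -> p5) && ((p5 && !p3) || p2)), ((p5 -> (!p4 && p3)) || !p3)):
    (!(p5 -> p5) && ((p5 && !p3) || p2)): α-rule — add !(p5 -> p5), ((p5 && !p3) || p2).
    !(p5 -> p5): α-rule — add p5, !p5.
    × closes — contains both p5 and !p5.
  branch 2 (add !(!(p5 -> p5) && ((p5 && !p3) || p2)), !((p5 -> (!p4 && p3)) || !p3)):
    !((p5 -> (!p4 && p3)) || !p3): α-rule — add !(p5 -> (!p4 && p3)), !!p3.
    !(p5 -> (!p4 && p3)): α-rule — add p5, !(!p4 && p3).
    !(!(p5 -> p5) && ((p5 && !p3) || p2)): β-rule — branch into !!(p5 -> p5)  //  !((p5 && !p3) || p2).
      branch 2.1 (add !!(p5 -> p5)):
        !(!p4 && p3): β-rule — branch into !!p4  //  !p3.
          branch 2.1.1 (add !!p4):
            !!(p5 -> p5): β-rule — branch into !p5  //  p5.
              branch 2.1.1.1 (add !p5):
                × closes — contains both p5 and !p5.
              branch 2.1.1.2 (add p5):
                ○ open, literals {p3=true, p4=true, p5=true}.
          branch 2.1.2 (add !p3):
            × closes — contains both p3 and !p3.
      branch 2.2 (add !((p5 && !p3) || p2)):
        !((p5 && !p3) || p2): α-rule — add !(p5 && !p3), !p2.
        !(!p4 && p3): β-rule — branch into !!p4  //  !p3.
          branch 2.2.1 (add !!p4):
            !(p5 && !p3): β-rule — branch into !p5  //  !!p3.
              branch 2.2.1.1 (add !p5):
                × closes — contains both p5 and !p5.
              branch 2.2.1.2 (add !!p3):
                ○ open, literals {p2=false, p3=true, p4=true, p5=true}.
          branch 2.2.2 (add !p3):
            × closes — contains both p3 and !p3.
5 branches closed, 2 open.
Each open branch fixes some atoms; the unmentioned ones are free. Counting distinct full assignments: branch {p3=true, p4=true, p5=true} (p1, p2) contributes 4 new; branch {p2=false, p3=true, p4=true, p5=true} (p1) contributes 0 new. Total: 4.

4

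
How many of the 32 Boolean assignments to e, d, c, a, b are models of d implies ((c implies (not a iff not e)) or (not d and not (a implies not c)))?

Initial set: {(d implies ((c implies (not a iff not e)) or (not d and not (a implies not c))))}.
(d implies ((c implies (not a iff not e)) or (not d and not (a implies not c)))): β-rule — branch into not d  //  ((c implies (not a iff not e)) or (not d and not (a implies not c))).
  branch 1 (add not d):
    ○ open, literals {d=false}.
  branch 2 (add ((c implies (not a iff not e)) or (not d and not (a implies not c)))):
    ((c implies (not a iff not e)) or (not d and not (a implies not c))): β-rule — branch into (c implies (not a iff not e))  //  (not d and not (a implies not c)).
      branch 2.1 (add (c implies (not a iff not e))):
        (c implies (not a iff not e)): β-rule — branch into not c  //  (not a iff not e).
          branch 2.1.1 (add not c):
            ○ open, literals {c=false}.
          branch 2.1.2 (add (not a iff not e)):
            (not a iff not e): β-rule — branch into not a, not e  //  not not a, not not e.
              branch 2.1.2.1 (add not a, not e):
                ○ open, literals {a=false, e=false}.
              branch 2.1.2.2 (add not not a, not not e):
                ○ open, literals {a=true, e=true}.
      branch 2.2 (add (not d and not (a implies not c))):
        (not d and not (a implies not c)): α-rule — add not d, not (a implies not c).
        not (a implies not c): α-rule — add a, not not c.
        ○ open, literals {a=true, c=true, d=false}.
0 branches closed, 5 open.
Each open branch fixes some atoms; the unmentioned ones are free. Counting distinct full assignments: branch {d=false} (e, c, a, b) contributes 16 new; branch {c=false} (e, d, a, b) contributes 8 new; branch {a=false, e=false} (d, c, b) contributes 2 new; branch {a=true, e=true} (d, c, b) contributes 2 new; branch {a=true, c=true, d=false} (e, b) contributes 0 new. Total: 28.

28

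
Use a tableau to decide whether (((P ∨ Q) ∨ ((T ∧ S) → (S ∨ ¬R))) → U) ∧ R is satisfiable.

Satisfiable

Initial set: {((((P ∨ Q) ∨ ((T ∧ S) → (S ∨ ¬R))) → U) ∧ R)}.
((((P ∨ Q) ∨ ((T ∧ S) → (S ∨ ¬R))) → U) ∧ R): α-rule — add (((P ∨ Q) ∨ ((T ∧ S) → (S ∨ ¬R))) → U), R.
(((P ∨ Q) ∨ ((T ∧ S) → (S ∨ ¬R))) → U): β-rule — branch into ¬((P ∨ Q) ∨ ((T ∧ S) → (S ∨ ¬R)))  //  U.
  branch 1 (add ¬((P ∨ Q) ∨ ((T ∧ S) → (S ∨ ¬R)))):
    ¬((P ∨ Q) ∨ ((T ∧ S) → (S ∨ ¬R))): α-rule — add ¬(P ∨ Q), ¬((T ∧ S) → (S ∨ ¬R)).
    ¬(P ∨ Q): α-rule — add ¬P, ¬Q.
    ¬((T ∧ S) → (S ∨ ¬R)): α-rule — add (T ∧ S), ¬(S ∨ ¬R).
    (T ∧ S): α-rule — add T, S.
    ¬(S ∨ ¬R): α-rule — add ¬S, ¬¬R.
    × closes — contains both S and ¬S.
  branch 2 (add U):
    ○ open, literals {R=T, U=T}.
1 branch closed, 1 open.
An open branch gives a satisfying assignment: R=T, U=T.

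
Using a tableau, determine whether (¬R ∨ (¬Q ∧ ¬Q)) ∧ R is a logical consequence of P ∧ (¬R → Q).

No

Initial set: {T (P ∧ (¬R → Q)); F ((¬R ∨ (¬Q ∧ ¬Q)) ∧ R)}.
T (P ∧ (¬R → Q)): α-rule — add T P, T (¬R → Q).
F ((¬R ∨ (¬Q ∧ ¬Q)) ∧ R): β-rule — branch into F (¬R ∨ (¬Q ∧ ¬Q))  //  F R.
  branch 1 (add F (¬R ∨ (¬Q ∧ ¬Q))):
    F (¬R ∨ (¬Q ∧ ¬Q)): α-rule — add F ¬R, F (¬Q ∧ ¬Q).
    T (¬R → Q): β-rule — branch into F ¬R  //  T Q.
      branch 1.1 (add F ¬R):
        F (¬Q ∧ ¬Q): β-rule — branch into F ¬Q  //  F ¬Q.
          branch 1.1.1 (add F ¬Q):
            ○ open, literals {P=true, Q=true, R=true}.
          branch 1.1.2 (add F ¬Q):
            ○ open, literals {P=true, Q=true, R=true}.
      branch 1.2 (add T Q):
        F (¬Q ∧ ¬Q): β-rule — branch into F ¬Q  //  F ¬Q.
          branch 1.2.1 (add F ¬Q):
            ○ open, literals {P=true, Q=true, R=true}.
          branch 1.2.2 (add F ¬Q):
            ○ open, literals {P=true, Q=true, R=true}.
  branch 2 (add F R):
    T (¬R → Q): β-rule — branch into F ¬R  //  T Q.
      branch 2.1 (add F ¬R):
        × closes — contains both R and ¬R.
      branch 2.2 (add T Q):
        ○ open, literals {P=true, Q=true, R=false}.
1 branch closed, 5 open.
An open branch gives a countermodel: P=true, Q=true, R=true (unmentioned atoms arbitrary); the premises hold there but the conclusion fails.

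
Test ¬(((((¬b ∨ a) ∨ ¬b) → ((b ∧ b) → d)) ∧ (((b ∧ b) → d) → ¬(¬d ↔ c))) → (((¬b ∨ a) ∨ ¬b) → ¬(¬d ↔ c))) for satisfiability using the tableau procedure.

Unsatisfiable

Initial set: {¬(((((¬b ∨ a) ∨ ¬b) → ((b ∧ b) → d)) ∧ (((b ∧ b) → d) → ¬(¬d ↔ c))) → (((¬b ∨ a) ∨ ¬b) → ¬(¬d ↔ c)))}.
¬(((((¬b ∨ a) ∨ ¬b) → ((b ∧ b) → d)) ∧ (((b ∧ b) → d) → ¬(¬d ↔ c))) → (((¬b ∨ a) ∨ ¬b) → ¬(¬d ↔ c))): α-rule — add ((((¬b ∨ a) ∨ ¬b) → ((b ∧ b) → d)) ∧ (((b ∧ b) → d) → ¬(¬d ↔ c))), ¬(((¬b ∨ a) ∨ ¬b) → ¬(¬d ↔ c)).
((((¬b ∨ a) ∨ ¬b) → ((b ∧ b) → d)) ∧ (((b ∧ b) → d) → ¬(¬d ↔ c))): α-rule — add (((¬b ∨ a) ∨ ¬b) → ((b ∧ b) → d)), (((b ∧ b) → d) → ¬(¬d ↔ c)).
¬(((¬b ∨ a) ∨ ¬b) → ¬(¬d ↔ c)): α-rule — add ((¬b ∨ a) ∨ ¬b), ¬¬(¬d ↔ c).
(((¬b ∨ a) ∨ ¬b) → ((b ∧ b) → d)): β-rule — branch into ¬((¬b ∨ a) ∨ ¬b)  //  ((b ∧ b) → d).
  branch 1 (add ¬((¬b ∨ a) ∨ ¬b)):
    ¬((¬b ∨ a) ∨ ¬b): α-rule — add ¬(¬b ∨ a), ¬¬b.
    ¬(¬b ∨ a): α-rule — add ¬¬b, ¬a.
    (((b ∧ b) → d) → ¬(¬d ↔ c)): β-rule — branch into ¬((b ∧ b) → d)  //  ¬(¬d ↔ c).
      branch 1.1 (add ¬((b ∧ b) → d)):
        ¬((b ∧ b) → d): α-rule — add (b ∧ b), ¬d.
        (b ∧ b): α-rule — add b, b.
        ((¬b ∨ a) ∨ ¬b): β-rule — branch into (¬b ∨ a)  //  ¬b.
          branch 1.1.1 (add (¬b ∨ a)):
            ¬¬(¬d ↔ c): β-rule — branch into ¬d, c  //  ¬¬d, ¬c.
              branch 1.1.1.1 (add ¬d, c):
                (¬b ∨ a): β-rule — branch into ¬b  //  a.
                  branch 1.1.1.1.1 (add ¬b):
                    × closes — contains both b and ¬b.
                  branch 1.1.1.1.2 (add a):
                    × closes — contains both a and ¬a.
              branch 1.1.1.2 (add ¬¬d, ¬c):
                × closes — contains both d and ¬d.
          branch 1.1.2 (add ¬b):
            × closes — contains both b and ¬b.
      branch 1.2 (add ¬(¬d ↔ c)):
        ((¬b ∨ a) ∨ ¬b): β-rule — branch into (¬b ∨ a)  //  ¬b.
          branch 1.2.1 (add (¬b ∨ a)):
            ¬¬(¬d ↔ c): β-rule — branch into ¬d, c  //  ¬¬d, ¬c.
              branch 1.2.1.1 (add ¬d, c):
                ¬(¬d ↔ c): β-rule — branch into ¬d, ¬c  //  ¬¬d, c.
                  branch 1.2.1.1.1 (add ¬d, ¬c):
                    × closes — contains both c and ¬c.
                  branch 1.2.1.1.2 (add ¬¬d, c):
                    × closes — contains both d and ¬d.
              branch 1.2.1.2 (add ¬¬d, ¬c):
                ¬(¬d ↔ c): β-rule — branch into ¬d, ¬c  //  ¬¬d, c.
                  branch 1.2.1.2.1 (add ¬d, ¬c):
                    × closes — contains both d and ¬d.
                  branch 1.2.1.2.2 (add ¬¬d, c):
                    × closes — contains both c and ¬c.
          branch 1.2.2 (add ¬b):
            × closes — contains both b and ¬b.
  branch 2 (add ((b ∧ b) → d)):
    (((b ∧ b) → d) → ¬(¬d ↔ c)): β-rule — branch into ¬((b ∧ b) → d)  //  ¬(¬d ↔ c).
      branch 2.1 (add ¬((b ∧ b) → d)):
        ¬((b ∧ b) → d): α-rule — add (b ∧ b), ¬d.
        (b ∧ b): α-rule — add b, b.
        ((¬b ∨ a) ∨ ¬b): β-rule — branch into (¬b ∨ a)  //  ¬b.
          branch 2.1.1 (add (¬b ∨ a)):
            ¬¬(¬d ↔ c): β-rule — branch into ¬d, c  //  ¬¬d, ¬c.
              branch 2.1.1.1 (add ¬d, c):
                ((b ∧ b) → d): β-rule — branch into ¬(b ∧ b)  //  d.
                  branch 2.1.1.1.1 (add ¬(b ∧ b)):
                    (¬b ∨ a): β-rule — branch into ¬b  //  a.
                      branch 2.1.1.1.1.1 (add ¬b):
                        × closes — contains both b and ¬b.
                      branch 2.1.1.1.1.2 (add a):
                        ¬(b ∧ b): β-rule — branch into ¬b  //  ¬b.
                          branch 2.1.1.1.1.2.1 (add ¬b):
                            × closes — contains both b and ¬b.
                          branch 2.1.1.1.1.2.2 (add ¬b):
                            × closes — contains both b and ¬b.
                  branch 2.1.1.1.2 (add d):
                    × closes — contains both d and ¬d.
              branch 2.1.1.2 (add ¬¬d, ¬c):
                × closes — contains both d and ¬d.
          branch 2.1.2 (add ¬b):
            × closes — contains both b and ¬b.
      branch 2.2 (add ¬(¬d ↔ c)):
        ((¬b ∨ a) ∨ ¬b): β-rule — branch into (¬b ∨ a)  //  ¬b.
          branch 2.2.1 (add (¬b ∨ a)):
            ¬¬(¬d ↔ c): β-rule — branch into ¬d, c  //  ¬¬d, ¬c.
              branch 2.2.1.1 (add ¬d, c):
                ((b ∧ b) → d): β-rule — branch into ¬(b ∧ b)  //  d.
                  branch 2.2.1.1.1 (add ¬(b ∧ b)):
                    ¬(¬d ↔ c): β-rule — branch into ¬d, ¬c  //  ¬¬d, c.
                      branch 2.2.1.1.1.1 (add ¬d, ¬c):
                        × closes — contains both c and ¬c.
                      branch 2.2.1.1.1.2 (add ¬¬d, c):
                        × closes — contains both d and ¬d.
                  branch 2.2.1.1.2 (add d):
                    × closes — contains both d and ¬d.
              branch 2.2.1.2 (add ¬¬d, ¬c):
                ((b ∧ b) → d): β-rule — branch into ¬(b ∧ b)  //  d.
                  branch 2.2.1.2.1 (add ¬(b ∧ b)):
                    ¬(¬d ↔ c): β-rule — branch into ¬d, ¬c  //  ¬¬d, c.
                      branch 2.2.1.2.1.1 (add ¬d, ¬c):
                        × closes — contains both d and ¬d.
                      branch 2.2.1.2.1.2 (add ¬¬d, c):
                        × closes — contains both c and ¬c.
                  branch 2.2.1.2.2 (add d):
                    ¬(¬d ↔ c): β-rule — branch into ¬d, ¬c  //  ¬¬d, c.
                      branch 2.2.1.2.2.1 (add ¬d, ¬c):
                        × closes — contains both d and ¬d.
                      branch 2.2.1.2.2.2 (add ¬¬d, c):
                        × closes — contains both c and ¬c.
          branch 2.2.2 (add ¬b):
            ¬¬(¬d ↔ c): β-rule — branch into ¬d, c  //  ¬¬d, ¬c.
              branch 2.2.2.1 (add ¬d, c):
                ((b ∧ b) → d): β-rule — branch into ¬(b ∧ b)  //  d.
                  branch 2.2.2.1.1 (add ¬(b ∧ b)):
                    ¬(¬d ↔ c): β-rule — branch into ¬d, ¬c  //  ¬¬d, c.
                      branch 2.2.2.1.1.1 (add ¬d, ¬c):
                        × closes — contains both c and ¬c.
                      branch 2.2.2.1.1.2 (add ¬¬d, c):
                        × closes — contains both d and ¬d.
                  branch 2.2.2.1.2 (add d):
                    × closes — contains both d and ¬d.
              branch 2.2.2.2 (add ¬¬d, ¬c):
                ((b ∧ b) → d): β-rule — branch into ¬(b ∧ b)  //  d.
                  branch 2.2.2.2.1 (add ¬(b ∧ b)):
                    ¬(¬d ↔ c): β-rule — branch into ¬d, ¬c  //  ¬¬d, c.
                      branch 2.2.2.2.1.1 (add ¬d, ¬c):
                        × closes — contains both d and ¬d.
                      branch 2.2.2.2.1.2 (add ¬¬d, c):
                        × closes — contains both c and ¬c.
                  branch 2.2.2.2.2 (add d):
                    ¬(¬d ↔ c): β-rule — branch into ¬d, ¬c  //  ¬¬d, c.
                      branch 2.2.2.2.2.1 (add ¬d, ¬c):
                        × closes — contains both d and ¬d.
                      branch 2.2.2.2.2.2 (add ¬¬d, c):
                        × closes — contains both c and ¬c.
All 29 branches close.
Every branch closed; the formula is unsatisfiable.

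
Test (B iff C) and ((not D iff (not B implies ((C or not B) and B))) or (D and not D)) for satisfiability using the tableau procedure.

Initial set: {((B iff C) and ((not D iff (not B implies ((C or not B) and B))) or (D and not D)))}.
((B iff C) and ((not D iff (not B implies ((C or not B) and B))) or (D and not D))): α-rule — add (B iff C), ((not D iff (not B implies ((C or not B) and B))) or (D and not D)).
(B iff C): β-rule — branch into B, C  //  not B, not C.
  branch 1 (add B, C):
    ((not D iff (not B implies ((C or not B) and B))) or (D and not D)): β-rule — branch into (not D iff (not B implies ((C or not B) and B)))  //  (D and not D).
      branch 1.1 (add (not D iff (not B implies ((C or not B) and B)))):
        (not D iff (not B implies ((C or not B) and B))): β-rule — branch into not D, (not B implies ((C or not B) and B))  //  not not D, not (not B implies ((C or not B) and B)).
          branch 1.1.1 (add not D, (not B implies ((C or not B) and B))):
            (not B implies ((C or not B) and B)): β-rule — branch into not not B  //  ((C or not B) and B).
              branch 1.1.1.1 (add not not B):
                ○ open, literals {B=true, C=true, D=false}.
              branch 1.1.1.2 (add ((C or not B) and B)):
                ((C or not B) and B): α-rule — add (C or not B), B.
                (C or not B): β-rule — branch into C  //  not B.
                  branch 1.1.1.2.1 (add C):
                    ○ open, literals {B=true, C=true, D=false}.
                  branch 1.1.1.2.2 (add not B):
                    × closes — contains both B and not B.
          branch 1.1.2 (add not not D, not (not B implies ((C or not B) and B))):
            not (not B implies ((C or not B) and B)): α-rule — add not B, not ((C or not B) and B).
            × closes — contains both B and not B.
      branch 1.2 (add (D and not D)):
        (D and not D): α-rule — add D, not D.
        × closes — contains both D and not D.
  branch 2 (add not B, not C):
    ((not D iff (not B implies ((C or not B) and B))) or (D and not D)): β-rule — branch into (not D iff (not B implies ((C or not B) and B)))  //  (D and not D).
      branch 2.1 (add (not D iff (not B implies ((C or not B) and B)))):
        (not D iff (not B implies ((C or not B) and B))): β-rule — branch into not D, (not B implies ((C or not B) and B))  //  not not D, not (not B implies ((C or not B) and B)).
          branch 2.1.1 (add not D, (not B implies ((C or not B) and B))):
            (not B implies ((C or not B) and B)): β-rule — branch into not not B  //  ((C or not B) and B).
              branch 2.1.1.1 (add not not B):
                × closes — contains both B and not B.
              branch 2.1.1.2 (add ((C or not B) and B)):
                ((C or not B) and B): α-rule — add (C or not B), B.
                × closes — contains both B and not B.
          branch 2.1.2 (add not not D, not (not B implies ((C or not B) and B))):
            not (not B implies ((C or not B) and B)): α-rule — add not B, not ((C or not B) and B).
            not ((C or not B) and B): β-rule — branch into not (C or not B)  //  not B.
              branch 2.1.2.1 (add not (C or not B)):
                not (C or not B): α-rule — add not C, not not B.
                × closes — contains both B and not B.
              branch 2.1.2.2 (add not B):
                ○ open, literals {B=false, C=false, D=true}.
      branch 2.2 (add (D and not D)):
        (D and not D): α-rule — add D, not D.
        × closes — contains both D and not D.
7 branches closed, 3 open.
An open branch gives a satisfying assignment: B=true, C=true, D=false.

Satisfiable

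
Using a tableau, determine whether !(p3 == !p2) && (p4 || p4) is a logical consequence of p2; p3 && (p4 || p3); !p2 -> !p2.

No

Initial set: {p2; (p3 && (p4 || p3)); (!p2 -> !p2); !(!(p3 == !p2) && (p4 || p4))}.
(p3 && (p4 || p3)): α-rule — add p3, (p4 || p3).
(!p2 -> !p2): β-rule — branch into !!p2  //  !p2.
  branch 1 (add !!p2):
    !(!(p3 == !p2) && (p4 || p4)): β-rule — branch into !!(p3 == !p2)  //  !(p4 || p4).
      branch 1.1 (add !!(p3 == !p2)):
        (p4 || p3): β-rule — branch into p4  //  p3.
          branch 1.1.1 (add p4):
            !!(p3 == !p2): β-rule — branch into p3, !p2  //  !p3, !!p2.
              branch 1.1.1.1 (add p3, !p2):
                × closes — contains both p2 and !p2.
              branch 1.1.1.2 (add !p3, !!p2):
                × closes — contains both p3 and !p3.
          branch 1.1.2 (add p3):
            !!(p3 == !p2): β-rule — branch into p3, !p2  //  !p3, !!p2.
              branch 1.1.2.1 (add p3, !p2):
                × closes — contains both p2 and !p2.
              branch 1.1.2.2 (add !p3, !!p2):
                × closes — contains both p3 and !p3.
      branch 1.2 (add !(p4 || p4)):
        !(p4 || p4): α-rule — add !p4, !p4.
        (p4 || p3): β-rule — branch into p4  //  p3.
          branch 1.2.1 (add p4):
            × closes — contains both p4 and !p4.
          branch 1.2.2 (add p3):
            ○ open, literals {p2=true, p3=true, p4=false}.
  branch 2 (add !p2):
    × closes — contains both p2 and !p2.
6 branches closed, 1 open.
An open branch gives a countermodel: p2=true, p3=true, p4=false (unmentioned atoms arbitrary); the premises hold there but the conclusion fails.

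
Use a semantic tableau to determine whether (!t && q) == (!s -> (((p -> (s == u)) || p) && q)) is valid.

Not valid

Assume the negation and expand:
Initial set: {!((!t && q) == (!s -> (((p -> (s == u)) || p) && q)))}.
!((!t && q) == (!s -> (((p -> (s == u)) || p) && q))): β-rule — branch into (!t && q), !(!s -> (((p -> (s == u)) || p) && q))  //  !(!t && q), (!s -> (((p -> (s == u)) || p) && q)).
  branch 1 (add (!t && q), !(!s -> (((p -> (s == u)) || p) && q))):
    (!t && q): α-rule — add !t, q.
    !(!s -> (((p -> (s == u)) || p) && q)): α-rule — add !s, !(((p -> (s == u)) || p) && q).
    !(((p -> (s == u)) || p) && q): β-rule — branch into !((p -> (s == u)) || p)  //  !q.
      branch 1.1 (add !((p -> (s == u)) || p)):
        !((p -> (s == u)) || p): α-rule — add !(p -> (s == u)), !p.
        !(p -> (s == u)): α-rule — add p, !(s == u).
        × closes — contains both p and !p.
      branch 1.2 (add !q):
        × closes — contains both q and !q.
  branch 2 (add !(!t && q), (!s -> (((p -> (s == u)) || p) && q))):
    !(!t && q): β-rule — branch into !!t  //  !q.
      branch 2.1 (add !!t):
        (!s -> (((p -> (s == u)) || p) && q)): β-rule — branch into !!s  //  (((p -> (s == u)) || p) && q).
          branch 2.1.1 (add !!s):
            ○ open, literals {s=true, t=true}.
          branch 2.1.2 (add (((p -> (s == u)) || p) && q)):
            (((p -> (s == u)) || p) && q): α-rule — add ((p -> (s == u)) || p), q.
            ((p -> (s == u)) || p): β-rule — branch into (p -> (s == u))  //  p.
              branch 2.1.2.1 (add (p -> (s == u))):
                (p -> (s == u)): β-rule — branch into !p  //  (s == u).
                  branch 2.1.2.1.1 (add !p):
                    ○ open, literals {p=false, q=true, t=true}.
                  branch 2.1.2.1.2 (add (s == u)):
                    (s == u): β-rule — branch into s, u  //  !s, !u.
                      branch 2.1.2.1.2.1 (add s, u):
                        ○ open, literals {q=true, s=true, t=true, u=true}.
                      branch 2.1.2.1.2.2 (add !s, !u):
                        ○ open, literals {q=true, s=false, t=true, u=false}.
              branch 2.1.2.2 (add p):
                ○ open, literals {p=true, q=true, t=true}.
      branch 2.2 (add !q):
        (!s -> (((p -> (s == u)) || p) && q)): β-rule — branch into !!s  //  (((p -> (s == u)) || p) && q).
          branch 2.2.1 (add !!s):
            ○ open, literals {q=false, s=true}.
          branch 2.2.2 (add (((p -> (s == u)) || p) && q)):
            (((p -> (s == u)) || p) && q): α-rule — add ((p -> (s == u)) || p), q.
            × closes — contains both q and !q.
3 branches closed, 6 open.
An open branch gives a countermodel: s=true, t=true (unmentioned atoms arbitrary); under it the original formula is false.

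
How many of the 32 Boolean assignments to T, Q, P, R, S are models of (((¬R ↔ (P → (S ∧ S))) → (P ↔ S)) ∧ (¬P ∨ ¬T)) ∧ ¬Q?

Initial set: {((((¬R ↔ (P → (S ∧ S))) → (P ↔ S)) ∧ (¬P ∨ ¬T)) ∧ ¬Q)}.
((((¬R ↔ (P → (S ∧ S))) → (P ↔ S)) ∧ (¬P ∨ ¬T)) ∧ ¬Q): α-rule — add (((¬R ↔ (P → (S ∧ S))) → (P ↔ S)) ∧ (¬P ∨ ¬T)), ¬Q.
(((¬R ↔ (P → (S ∧ S))) → (P ↔ S)) ∧ (¬P ∨ ¬T)): α-rule — add ((¬R ↔ (P → (S ∧ S))) → (P ↔ S)), (¬P ∨ ¬T).
((¬R ↔ (P → (S ∧ S))) → (P ↔ S)): β-rule — branch into ¬(¬R ↔ (P → (S ∧ S)))  //  (P ↔ S).
  branch 1 (add ¬(¬R ↔ (P → (S ∧ S)))):
    (¬P ∨ ¬T): β-rule — branch into ¬P  //  ¬T.
      branch 1.1 (add ¬P):
        ¬(¬R ↔ (P → (S ∧ S))): β-rule — branch into ¬R, ¬(P → (S ∧ S))  //  ¬¬R, (P → (S ∧ S)).
          branch 1.1.1 (add ¬R, ¬(P → (S ∧ S))):
            ¬(P → (S ∧ S)): α-rule — add P, ¬(S ∧ S).
            × closes — contains both P and ¬P.
          branch 1.1.2 (add ¬¬R, (P → (S ∧ S))):
            (P → (S ∧ S)): β-rule — branch into ¬P  //  (S ∧ S).
              branch 1.1.2.1 (add ¬P):
                ○ open, literals {P=F, Q=F, R=T}.
              branch 1.1.2.2 (add (S ∧ S)):
                (S ∧ S): α-rule — add S, S.
                ○ open, literals {P=F, Q=F, R=T, S=T}.
      branch 1.2 (add ¬T):
        ¬(¬R ↔ (P → (S ∧ S))): β-rule — branch into ¬R, ¬(P → (S ∧ S))  //  ¬¬R, (P → (S ∧ S)).
          branch 1.2.1 (add ¬R, ¬(P → (S ∧ S))):
            ¬(P → (S ∧ S)): α-rule — add P, ¬(S ∧ S).
            ¬(S ∧ S): β-rule — branch into ¬S  //  ¬S.
              branch 1.2.1.1 (add ¬S):
                ○ open, literals {P=T, Q=F, R=F, S=F, T=F}.
              branch 1.2.1.2 (add ¬S):
                ○ open, literals {P=T, Q=F, R=F, S=F, T=F}.
          branch 1.2.2 (add ¬¬R, (P → (S ∧ S))):
            (P → (S ∧ S)): β-rule — branch into ¬P  //  (S ∧ S).
              branch 1.2.2.1 (add ¬P):
                ○ open, literals {P=F, Q=F, R=T, T=F}.
              branch 1.2.2.2 (add (S ∧ S)):
                (S ∧ S): α-rule — add S, S.
                ○ open, literals {Q=F, R=T, S=T, T=F}.
  branch 2 (add (P ↔ S)):
    (¬P ∨ ¬T): β-rule — branch into ¬P  //  ¬T.
      branch 2.1 (add ¬P):
        (P ↔ S): β-rule — branch into P, S  //  ¬P, ¬S.
          branch 2.1.1 (add P, S):
            × closes — contains both P and ¬P.
          branch 2.1.2 (add ¬P, ¬S):
            ○ open, literals {P=F, Q=F, S=F}.
      branch 2.2 (add ¬T):
        (P ↔ S): β-rule — branch into P, S  //  ¬P, ¬S.
          branch 2.2.1 (add P, S):
            ○ open, literals {P=T, Q=F, S=T, T=F}.
          branch 2.2.2 (add ¬P, ¬S):
            ○ open, literals {P=F, Q=F, S=F, T=F}.
2 branches closed, 9 open.
Each open branch fixes some atoms; the unmentioned ones are free. Counting distinct full assignments: branch {P=F, Q=F, R=T} (T, S) contributes 4 new; branch {P=F, Q=F, R=T, S=T} (T) contributes 0 new; branch {P=T, Q=F, R=F, S=F, T=F} (none free) contributes 1 new; branch {P=T, Q=F, R=F, S=F, T=F} (none free) contributes 0 new; branch {P=F, Q=F, R=T, T=F} (S) contributes 0 new; branch {Q=F, R=T, S=T, T=F} (P) contributes 1 new; branch {P=F, Q=F, S=F} (T, R) contributes 2 new; branch {P=T, Q=F, S=T, T=F} (R) contributes 1 new; branch {P=F, Q=F, S=F, T=F} (R) contributes 0 new. Total: 9.

9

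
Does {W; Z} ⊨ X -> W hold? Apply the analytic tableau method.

Initial set: {W; Z; ~(X -> W)}.
~(X -> W): α-rule — add X, ~W.
× closes — contains both W and ~W.
All 1 branch closes.
Every branch closed, so the premises entail the conclusion.

Yes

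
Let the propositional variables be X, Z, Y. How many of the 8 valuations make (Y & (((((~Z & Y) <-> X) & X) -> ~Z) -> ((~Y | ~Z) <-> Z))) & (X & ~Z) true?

0

Initial set: {((Y & (((((~Z & Y) <-> X) & X) -> ~Z) -> ((~Y | ~Z) <-> Z))) & (X & ~Z))}.
((Y & (((((~Z & Y) <-> X) & X) -> ~Z) -> ((~Y | ~Z) <-> Z))) & (X & ~Z)): α-rule — add (Y & (((((~Z & Y) <-> X) & X) -> ~Z) -> ((~Y | ~Z) <-> Z))), (X & ~Z).
(Y & (((((~Z & Y) <-> X) & X) -> ~Z) -> ((~Y | ~Z) <-> Z))): α-rule — add Y, (((((~Z & Y) <-> X) & X) -> ~Z) -> ((~Y | ~Z) <-> Z)).
(X & ~Z): α-rule — add X, ~Z.
(((((~Z & Y) <-> X) & X) -> ~Z) -> ((~Y | ~Z) <-> Z)): β-rule — branch into ~((((~Z & Y) <-> X) & X) -> ~Z)  //  ((~Y | ~Z) <-> Z).
  branch 1 (add ~((((~Z & Y) <-> X) & X) -> ~Z)):
    ~((((~Z & Y) <-> X) & X) -> ~Z): α-rule — add (((~Z & Y) <-> X) & X), ~~Z.
    × closes — contains both Z and ~Z.
  branch 2 (add ((~Y | ~Z) <-> Z)):
    ((~Y | ~Z) <-> Z): β-rule — branch into (~Y | ~Z), Z  //  ~(~Y | ~Z), ~Z.
      branch 2.1 (add (~Y | ~Z), Z):
        × closes — contains both Z and ~Z.
      branch 2.2 (add ~(~Y | ~Z), ~Z):
        ~(~Y | ~Z): α-rule — add ~~Y, ~~Z.
        × closes — contains both Z and ~Z.
All 3 branches close.
No open branches: the formula has 0 satisfying assignments.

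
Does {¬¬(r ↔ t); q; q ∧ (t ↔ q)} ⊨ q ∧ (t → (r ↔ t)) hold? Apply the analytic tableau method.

Initial set: {T ¬¬(r ↔ t); T q; T (q ∧ (t ↔ q)); F (q ∧ (t → (r ↔ t)))}.
T ¬¬(r ↔ t): drop double negation, giving T (r ↔ t).
T (q ∧ (t ↔ q)): α-rule — add T q, T (t ↔ q).
F (q ∧ (t → (r ↔ t))): β-rule — branch into F q  //  F (t → (r ↔ t)).
  branch 1 (add F q):
    × closes — contains both q and ¬q.
  branch 2 (add F (t → (r ↔ t))):
    F (t → (r ↔ t)): α-rule — add T t, F (r ↔ t).
    T (r ↔ t): β-rule — branch into T r, T t  //  F r, F t.
      branch 2.1 (add T r, T t):
        T (t ↔ q): β-rule — branch into T t, T q  //  F t, F q.
          branch 2.1.1 (add T t, T q):
            F (r ↔ t): β-rule — branch into T r, F t  //  F r, T t.
              branch 2.1.1.1 (add T r, F t):
                × closes — contains both t and ¬t.
              branch 2.1.1.2 (add F r, T t):
                × closes — contains both r and ¬r.
          branch 2.1.2 (add F t, F q):
            × closes — contains both t and ¬t.
      branch 2.2 (add F r, F t):
        × closes — contains both t and ¬t.
All 5 branches close.
Every branch closed, so the premises entail the conclusion.

Yes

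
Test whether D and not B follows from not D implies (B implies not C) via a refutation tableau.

Initial set: {(not D implies (B implies not C)); not (D and not B)}.
(not D implies (B implies not C)): β-rule — branch into not not D  //  (B implies not C).
  branch 1 (add not not D):
    not (D and not B): β-rule — branch into not D  //  not not B.
      branch 1.1 (add not D):
        × closes — contains both D and not D.
      branch 1.2 (add not not B):
        ○ open, literals {B=T, D=T}.
  branch 2 (add (B implies not C)):
    not (D and not B): β-rule — branch into not D  //  not not B.
      branch 2.1 (add not D):
        (B implies not C): β-rule — branch into not B  //  not C.
          branch 2.1.1 (add not B):
            ○ open, literals {B=F, D=F}.
          branch 2.1.2 (add not C):
            ○ open, literals {C=F, D=F}.
      branch 2.2 (add not not B):
        (B implies not C): β-rule — branch into not B  //  not C.
          branch 2.2.1 (add not B):
            × closes — contains both B and not B.
          branch 2.2.2 (add not C):
            ○ open, literals {B=T, C=F}.
2 branches closed, 4 open.
An open branch gives a countermodel: B=T, D=T (unmentioned atoms arbitrary); the premises hold there but the conclusion fails.

No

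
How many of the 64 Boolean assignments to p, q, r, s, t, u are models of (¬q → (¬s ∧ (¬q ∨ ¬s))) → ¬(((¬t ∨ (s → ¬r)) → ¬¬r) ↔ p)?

Initial set: {((¬q → (¬s ∧ (¬q ∨ ¬s))) → ¬(((¬t ∨ (s → ¬r)) → ¬¬r) ↔ p))}.
((¬q → (¬s ∧ (¬q ∨ ¬s))) → ¬(((¬t ∨ (s → ¬r)) → ¬¬r) ↔ p)): β-rule — branch into ¬(¬q → (¬s ∧ (¬q ∨ ¬s)))  //  ¬(((¬t ∨ (s → ¬r)) → ¬¬r) ↔ p).
  branch 1 (add ¬(¬q → (¬s ∧ (¬q ∨ ¬s)))):
    ¬(¬q → (¬s ∧ (¬q ∨ ¬s))): α-rule — add ¬q, ¬(¬s ∧ (¬q ∨ ¬s)).
    ¬(¬s ∧ (¬q ∨ ¬s)): β-rule — branch into ¬¬s  //  ¬(¬q ∨ ¬s).
      branch 1.1 (add ¬¬s):
        ○ open, literals {q=false, s=true}.
      branch 1.2 (add ¬(¬q ∨ ¬s)):
        ¬(¬q ∨ ¬s): α-rule — add ¬¬q, ¬¬s.
        × closes — contains both q and ¬q.
  branch 2 (add ¬(((¬t ∨ (s → ¬r)) → ¬¬r) ↔ p)):
    ¬(((¬t ∨ (s → ¬r)) → ¬¬r) ↔ p): β-rule — branch into ((¬t ∨ (s → ¬r)) → ¬¬r), ¬p  //  ¬((¬t ∨ (s → ¬r)) → ¬¬r), p.
      branch 2.1 (add ((¬t ∨ (s → ¬r)) → ¬¬r), ¬p):
        ((¬t ∨ (s → ¬r)) → ¬¬r): β-rule — branch into ¬(¬t ∨ (s → ¬r))  //  ¬¬r.
          branch 2.1.1 (add ¬(¬t ∨ (s → ¬r))):
            ¬(¬t ∨ (s → ¬r)): α-rule — add ¬¬t, ¬(s → ¬r).
            ¬(s → ¬r): α-rule — add s, ¬¬r.
            ○ open, literals {p=false, r=true, s=true, t=true}.
          branch 2.1.2 (add ¬¬r):
            ¬¬r: drop double negation, giving r.
            ○ open, literals {p=false, r=true}.
      branch 2.2 (add ¬((¬t ∨ (s → ¬r)) → ¬¬r), p):
        ¬((¬t ∨ (s → ¬r)) → ¬¬r): α-rule — add (¬t ∨ (s → ¬r)), ¬¬¬r.
        ¬¬¬r: drop double negation, giving ¬r.
        (¬t ∨ (s → ¬r)): β-rule — branch into ¬t  //  (s → ¬r).
          branch 2.2.1 (add ¬t):
            ○ open, literals {p=true, r=false, t=false}.
          branch 2.2.2 (add (s → ¬r)):
            (s → ¬r): β-rule — branch into ¬s  //  ¬r.
              branch 2.2.2.1 (add ¬s):
                ○ open, literals {p=true, r=false, s=false}.
              branch 2.2.2.2 (add ¬r):
                ○ open, literals {p=true, r=false}.
1 branch closed, 6 open.
Each open branch fixes some atoms; the unmentioned ones are free. Counting distinct full assignments: branch {q=false, s=true} (p, r, t, u) contributes 16 new; branch {p=false, r=true, s=true, t=true} (q, u) contributes 2 new; branch {p=false, r=true} (q, s, t, u) contributes 10 new; branch {p=true, r=false, t=false} (q, s, u) contributes 6 new; branch {p=true, r=false, s=false} (q, t, u) contributes 4 new; branch {p=true, r=false} (q, s, t, u) contributes 2 new. Total: 40.

40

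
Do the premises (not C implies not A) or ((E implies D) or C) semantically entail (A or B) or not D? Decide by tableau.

No

Initial set: {((not C implies not A) or ((E implies D) or C)); not ((A or B) or not D)}.
not ((A or B) or not D): α-rule — add not (A or B), not not D.
not (A or B): α-rule — add not A, not B.
((not C implies not A) or ((E implies D) or C)): β-rule — branch into (not C implies not A)  //  ((E implies D) or C).
  branch 1 (add (not C implies not A)):
    (not C implies not A): β-rule — branch into not not C  //  not A.
      branch 1.1 (add not not C):
        ○ open, literals {A=0, B=0, C=1, D=1}.
      branch 1.2 (add not A):
        ○ open, literals {A=0, B=0, D=1}.
  branch 2 (add ((E implies D) or C)):
    ((E implies D) or C): β-rule — branch into (E implies D)  //  C.
      branch 2.1 (add (E implies D)):
        (E implies D): β-rule — branch into not E  //  D.
          branch 2.1.1 (add not E):
            ○ open, literals {A=0, B=0, D=1, E=0}.
          branch 2.1.2 (add D):
            ○ open, literals {A=0, B=0, D=1}.
      branch 2.2 (add C):
        ○ open, literals {A=0, B=0, C=1, D=1}.
0 branches closed, 5 open.
An open branch gives a countermodel: A=0, B=0, C=1, D=1 (unmentioned atoms arbitrary); the premises hold there but the conclusion fails.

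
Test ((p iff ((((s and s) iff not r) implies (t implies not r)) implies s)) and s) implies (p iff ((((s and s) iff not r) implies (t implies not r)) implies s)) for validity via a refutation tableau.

Assume the negation and expand:
Initial set: {not (((p iff ((((s and s) iff not r) implies (t implies not r)) implies s)) and s) implies (p iff ((((s and s) iff not r) implies (t implies not r)) implies s)))}.
not (((p iff ((((s and s) iff not r) implies (t implies not r)) implies s)) and s) implies (p iff ((((s and s) iff not r) implies (t implies not r)) implies s))): α-rule — add ((p iff ((((s and s) iff not r) implies (t implies not r)) implies s)) and s), not (p iff ((((s and s) iff not r) implies (t implies not r)) implies s)).
((p iff ((((s and s) iff not r) implies (t implies not r)) implies s)) and s): α-rule — add (p iff ((((s and s) iff not r) implies (t implies not r)) implies s)), s.
not (p iff ((((s and s) iff not r) implies (t implies not r)) implies s)): β-rule — branch into p, not ((((s and s) iff not r) implies (t implies not r)) implies s)  //  not p, ((((s and s) iff not r) implies (t implies not r)) implies s).
  branch 1 (add p, not ((((s and s) iff not r) implies (t implies not r)) implies s)):
    not ((((s and s) iff not r) implies (t implies not r)) implies s): α-rule — add (((s and s) iff not r) implies (t implies not r)), not s.
    × closes — contains both s and not s.
  branch 2 (add not p, ((((s and s) iff not r) implies (t implies not r)) implies s)):
    (p iff ((((s and s) iff not r) implies (t implies not r)) implies s)): β-rule — branch into p, ((((s and s) iff not r) implies (t implies not r)) implies s)  //  not p, not ((((s and s) iff not r) implies (t implies not r)) implies s).
      branch 2.1 (add p, ((((s and s) iff not r) implies (t implies not r)) implies s)):
        × closes — contains both p and not p.
      branch 2.2 (add not p, not ((((s and s) iff not r) implies (t implies not r)) implies s)):
        not ((((s and s) iff not r) implies (t implies not r)) implies s): α-rule — add (((s and s) iff not r) implies (t implies not r)), not s.
        × closes — contains both s and not s.
All 3 branches close.
Every branch closed, so the negation is unsatisfiable and the formula is valid.

Valid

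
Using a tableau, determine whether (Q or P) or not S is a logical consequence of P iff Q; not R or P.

Initial set: {(P iff Q); (not R or P); not ((Q or P) or not S)}.
not ((Q or P) or not S): α-rule — add not (Q or P), not not S.
not (Q or P): α-rule — add not Q, not P.
(P iff Q): β-rule — branch into P, Q  //  not P, not Q.
  branch 1 (add P, Q):
    × closes — contains both P and not P.
  branch 2 (add not P, not Q):
    (not R or P): β-rule — branch into not R  //  P.
      branch 2.1 (add not R):
        ○ open, literals {P=false, Q=false, R=false, S=true}.
      branch 2.2 (add P):
        × closes — contains both P and not P.
2 branches closed, 1 open.
An open branch gives a countermodel: P=false, Q=false, R=false, S=true (unmentioned atoms arbitrary); the premises hold there but the conclusion fails.

No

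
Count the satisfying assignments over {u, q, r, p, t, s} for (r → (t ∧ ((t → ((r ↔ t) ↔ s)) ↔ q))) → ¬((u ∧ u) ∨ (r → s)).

Initial set: {((r → (t ∧ ((t → ((r ↔ t) ↔ s)) ↔ q))) → ¬((u ∧ u) ∨ (r → s)))}.
((r → (t ∧ ((t → ((r ↔ t) ↔ s)) ↔ q))) → ¬((u ∧ u) ∨ (r → s))): β-rule — branch into ¬(r → (t ∧ ((t → ((r ↔ t) ↔ s)) ↔ q)))  //  ¬((u ∧ u) ∨ (r → s)).
  branch 1 (add ¬(r → (t ∧ ((t → ((r ↔ t) ↔ s)) ↔ q)))):
    ¬(r → (t ∧ ((t → ((r ↔ t) ↔ s)) ↔ q))): α-rule — add r, ¬(t ∧ ((t → ((r ↔ t) ↔ s)) ↔ q)).
    ¬(t ∧ ((t → ((r ↔ t) ↔ s)) ↔ q)): β-rule — branch into ¬t  //  ¬((t → ((r ↔ t) ↔ s)) ↔ q).
      branch 1.1 (add ¬t):
        ○ open, literals {r=true, t=false}.
      branch 1.2 (add ¬((t → ((r ↔ t) ↔ s)) ↔ q)):
        ¬((t → ((r ↔ t) ↔ s)) ↔ q): β-rule — branch into (t → ((r ↔ t) ↔ s)), ¬q  //  ¬(t → ((r ↔ t) ↔ s)), q.
          branch 1.2.1 (add (t → ((r ↔ t) ↔ s)), ¬q):
            (t → ((r ↔ t) ↔ s)): β-rule — branch into ¬t  //  ((r ↔ t) ↔ s).
              branch 1.2.1.1 (add ¬t):
                ○ open, literals {q=false, r=true, t=false}.
              branch 1.2.1.2 (add ((r ↔ t) ↔ s)):
                ((r ↔ t) ↔ s): β-rule — branch into (r ↔ t), s  //  ¬(r ↔ t), ¬s.
                  branch 1.2.1.2.1 (add (r ↔ t), s):
                    (r ↔ t): β-rule — branch into r, t  //  ¬r, ¬t.
                      branch 1.2.1.2.1.1 (add r, t):
                        ○ open, literals {q=false, r=true, s=true, t=true}.
                      branch 1.2.1.2.1.2 (add ¬r, ¬t):
                        × closes — contains both r and ¬r.
                  branch 1.2.1.2.2 (add ¬(r ↔ t), ¬s):
                    ¬(r ↔ t): β-rule — branch into r, ¬t  //  ¬r, t.
                      branch 1.2.1.2.2.1 (add r, ¬t):
                        ○ open, literals {q=false, r=true, s=false, t=false}.
                      branch 1.2.1.2.2.2 (add ¬r, t):
                        × closes — contains both r and ¬r.
          branch 1.2.2 (add ¬(t → ((r ↔ t) ↔ s)), q):
            ¬(t → ((r ↔ t) ↔ s)): α-rule — add t, ¬((r ↔ t) ↔ s).
            ¬((r ↔ t) ↔ s): β-rule — branch into (r ↔ t), ¬s  //  ¬(r ↔ t), s.
              branch 1.2.2.1 (add (r ↔ t), ¬s):
                (r ↔ t): β-rule — branch into r, t  //  ¬r, ¬t.
                  branch 1.2.2.1.1 (add r, t):
                    ○ open, literals {q=true, r=true, s=false, t=true}.
                  branch 1.2.2.1.2 (add ¬r, ¬t):
                    × closes — contains both r and ¬r.
              branch 1.2.2.2 (add ¬(r ↔ t), s):
                ¬(r ↔ t): β-rule — branch into r, ¬t  //  ¬r, t.
                  branch 1.2.2.2.1 (add r, ¬t):
                    × closes — contains both t and ¬t.
                  branch 1.2.2.2.2 (add ¬r, t):
                    × closes — contains both r and ¬r.
  branch 2 (add ¬((u ∧ u) ∨ (r → s))):
    ¬((u ∧ u) ∨ (r → s)): α-rule — add ¬(u ∧ u), ¬(r → s).
    ¬(r → s): α-rule — add r, ¬s.
    ¬(u ∧ u): β-rule — branch into ¬u  //  ¬u.
      branch 2.1 (add ¬u):
        ○ open, literals {r=true, s=false, u=false}.
      branch 2.2 (add ¬u):
        ○ open, literals {r=true, s=false, u=false}.
5 branches closed, 7 open.
Each open branch fixes some atoms; the unmentioned ones are free. Counting distinct full assignments: branch {r=true, t=false} (u, q, p, s) contributes 16 new; branch {q=false, r=true, t=false} (u, p, s) contributes 0 new; branch {q=false, r=true, s=true, t=true} (u, p) contributes 4 new; branch {q=false, r=true, s=false, t=false} (u, p) contributes 0 new; branch {q=true, r=true, s=false, t=true} (u, p) contributes 4 new; branch {r=true, s=false, u=false} (q, p, t) contributes 2 new; branch {r=true, s=false, u=false} (q, p, t) contributes 0 new. Total: 26.

26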